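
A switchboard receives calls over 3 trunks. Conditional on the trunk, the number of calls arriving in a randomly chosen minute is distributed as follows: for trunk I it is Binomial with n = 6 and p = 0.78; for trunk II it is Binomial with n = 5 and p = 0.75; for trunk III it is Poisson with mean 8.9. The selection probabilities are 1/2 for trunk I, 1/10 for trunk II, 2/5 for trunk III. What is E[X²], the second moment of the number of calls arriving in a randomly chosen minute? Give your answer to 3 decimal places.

48.210

For each component E[X²] = Var + (mean)², giving I: 22.932; II: 15; III: 88.11.
Overall E[X²] = 0.5·22.932 + 0.1·15 + 0.4·88.11 = 48.21.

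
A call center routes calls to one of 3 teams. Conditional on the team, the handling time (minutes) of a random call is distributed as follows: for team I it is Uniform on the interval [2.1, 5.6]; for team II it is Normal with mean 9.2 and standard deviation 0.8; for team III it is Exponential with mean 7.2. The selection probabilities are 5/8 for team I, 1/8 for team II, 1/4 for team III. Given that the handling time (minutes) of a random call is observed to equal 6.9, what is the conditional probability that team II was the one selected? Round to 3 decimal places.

0.070

Likelihoods f(6.9 | ·): I: 0; II: 0.00799765; III: 0.0532683.
Posterior ∝ prior × likelihood. Numerator for II: 0.125·0.00799765 = 0.000999706.
Normalizing constant: 0.625·0 + 0.125·0.00799765 + 0.25·0.0532683 = 0.0143168.
P(II | observation) = 0.000999706 / 0.0143168 = 0.0698276.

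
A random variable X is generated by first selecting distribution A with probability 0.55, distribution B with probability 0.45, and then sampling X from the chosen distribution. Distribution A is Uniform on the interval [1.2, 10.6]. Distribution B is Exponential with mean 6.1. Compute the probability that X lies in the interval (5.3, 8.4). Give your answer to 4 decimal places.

Conditional on each component, P(5.3 < X < 8.4): A: 0.329787; B: 0.167111.
By total probability, P(5.3 < X < 8.4) = 0.55·0.329787 + 0.45·0.167111 = 0.256583.

0.2566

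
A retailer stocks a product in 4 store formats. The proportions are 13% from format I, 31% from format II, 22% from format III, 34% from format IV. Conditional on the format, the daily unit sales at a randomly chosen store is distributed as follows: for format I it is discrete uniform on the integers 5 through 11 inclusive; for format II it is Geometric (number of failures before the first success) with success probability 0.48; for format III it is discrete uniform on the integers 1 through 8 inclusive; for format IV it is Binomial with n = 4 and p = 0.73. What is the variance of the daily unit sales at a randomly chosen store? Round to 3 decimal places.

7.400

Per component, I: μ=8, E[X²]=68; II: μ=1.08333, E[X²]=3.43056; III: μ=4.5, E[X²]=25.5; IV: μ=2.92, E[X²]=9.3148.
E[X] = 0.13·8 + 0.31·1.08333 + 0.22·4.5 + 0.34·2.92 = 3.35863.
E[X²] = 0.13·68 + 0.31·3.43056 + 0.22·25.5 + 0.34·9.3148 = 18.6805.
Var(X) = E[X²] − (E[X])² = 18.6805 − 11.2804 = 7.40009.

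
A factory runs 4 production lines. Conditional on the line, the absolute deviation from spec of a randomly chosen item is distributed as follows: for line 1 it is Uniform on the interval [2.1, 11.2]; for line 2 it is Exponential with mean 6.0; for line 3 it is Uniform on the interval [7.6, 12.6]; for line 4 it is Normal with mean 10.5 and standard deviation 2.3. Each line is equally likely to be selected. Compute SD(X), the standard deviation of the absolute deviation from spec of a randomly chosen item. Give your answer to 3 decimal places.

4.073

Per component, 1: μ=6.65, E[X²]=51.1233; 2: μ=6, E[X²]=72; 3: μ=10.1, E[X²]=104.093; 4: μ=10.5, E[X²]=115.54.
E[X] = 0.25·6.65 + 0.25·6 + 0.25·10.1 + 0.25·10.5 = 8.3125.
E[X²] = 0.25·51.1233 + 0.25·72 + 0.25·104.093 + 0.25·115.54 = 85.6892.
Var(X) = E[X²] − (E[X])² = 85.6892 − 69.0977 = 16.5915.
SD(X) = √16.5915 = 4.07327.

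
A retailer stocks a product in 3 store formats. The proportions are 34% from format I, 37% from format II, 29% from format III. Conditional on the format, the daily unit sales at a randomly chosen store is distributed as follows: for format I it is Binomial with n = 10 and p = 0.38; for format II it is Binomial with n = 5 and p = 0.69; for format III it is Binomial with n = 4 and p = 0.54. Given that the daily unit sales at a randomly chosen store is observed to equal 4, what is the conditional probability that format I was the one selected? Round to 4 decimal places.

Likelihoods P(X=4 | ·): I: 0.248716; II: 0.35134; III: 0.0850306.
Posterior ∝ prior × likelihood. Numerator for I: 0.34·0.248716 = 0.0845635.
Normalizing constant: 0.34·0.248716 + 0.37·0.35134 + 0.29·0.0850306 = 0.239218.
P(I | observation) = 0.0845635 / 0.239218 = 0.353499.

0.3535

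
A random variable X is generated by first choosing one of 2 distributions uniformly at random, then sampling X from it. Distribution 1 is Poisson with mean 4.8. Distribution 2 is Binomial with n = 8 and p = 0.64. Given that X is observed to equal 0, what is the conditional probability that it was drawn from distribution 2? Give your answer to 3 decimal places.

0.033

Likelihoods P(X=0 | ·): 1: 0.00822975; 2: 0.000282111.
Posterior ∝ prior × likelihood. Numerator for 2: 0.5·0.000282111 = 0.000141055.
Normalizing constant: 0.5·0.00822975 + 0.5·0.000282111 = 0.00425593.
P(2 | observation) = 0.000141055 / 0.00425593 = 0.0331433.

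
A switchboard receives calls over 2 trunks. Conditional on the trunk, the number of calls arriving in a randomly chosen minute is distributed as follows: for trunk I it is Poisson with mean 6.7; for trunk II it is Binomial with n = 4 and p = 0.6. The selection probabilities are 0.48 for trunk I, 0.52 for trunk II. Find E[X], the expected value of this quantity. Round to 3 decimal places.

4.464

Component means — I: 6.7; II: 2.4.
E[X] = 0.48·6.7 + 0.52·2.4 = 4.464.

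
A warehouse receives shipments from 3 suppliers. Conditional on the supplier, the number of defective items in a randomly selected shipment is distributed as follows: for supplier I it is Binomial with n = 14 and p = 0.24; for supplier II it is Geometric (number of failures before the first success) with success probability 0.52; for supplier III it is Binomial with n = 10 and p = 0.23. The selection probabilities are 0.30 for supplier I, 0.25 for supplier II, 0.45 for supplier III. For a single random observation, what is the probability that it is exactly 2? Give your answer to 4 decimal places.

0.2207

Conditional on each supplier, P(X = 2): I: 0.194638; II: 0.119808; III: 0.294167.
By total probability, P(X = 2) = 0.3·0.194638 + 0.25·0.119808 + 0.45·0.294167 = 0.220718.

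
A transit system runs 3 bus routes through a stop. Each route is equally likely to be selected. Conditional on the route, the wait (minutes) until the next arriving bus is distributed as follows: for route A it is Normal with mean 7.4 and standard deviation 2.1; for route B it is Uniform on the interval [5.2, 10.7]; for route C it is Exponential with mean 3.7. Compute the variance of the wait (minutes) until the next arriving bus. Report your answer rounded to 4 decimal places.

10.4353

Per component, A: μ=7.4, E[X²]=59.17; B: μ=7.95, E[X²]=65.7233; C: μ=3.7, E[X²]=27.38.
E[X] = 0.333333·7.4 + 0.333333·7.95 + 0.333333·3.7 = 6.35.
E[X²] = 0.333333·59.17 + 0.333333·65.7233 + 0.333333·27.38 = 50.7578.
Var(X) = E[X²] − (E[X])² = 50.7578 − 40.3225 = 10.4353.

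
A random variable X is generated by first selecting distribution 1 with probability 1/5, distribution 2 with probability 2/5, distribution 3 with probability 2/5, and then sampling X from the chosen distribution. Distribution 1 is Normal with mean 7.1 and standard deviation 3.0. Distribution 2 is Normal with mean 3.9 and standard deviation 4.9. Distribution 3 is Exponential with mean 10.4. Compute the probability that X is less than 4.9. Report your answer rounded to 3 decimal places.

Conditional on each component, P(X < 4.9): 1: 0.231678; 2: 0.580855; 3: 0.375718.
By total probability, P(X < 4.9) = 0.2·0.231678 + 0.4·0.580855 + 0.4·0.375718 = 0.428965.

0.429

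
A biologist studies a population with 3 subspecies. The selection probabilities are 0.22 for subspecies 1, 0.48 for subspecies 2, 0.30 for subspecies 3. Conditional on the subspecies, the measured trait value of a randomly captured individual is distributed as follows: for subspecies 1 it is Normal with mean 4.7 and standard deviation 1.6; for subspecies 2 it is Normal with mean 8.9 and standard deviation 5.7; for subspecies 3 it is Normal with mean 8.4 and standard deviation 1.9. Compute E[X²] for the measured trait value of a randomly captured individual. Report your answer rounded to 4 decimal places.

For each component E[X²] = Var + (mean)², giving 1: 24.65; 2: 111.7; 3: 74.17.
Overall E[X²] = 0.22·24.65 + 0.48·111.7 + 0.3·74.17 = 81.29.

81.2900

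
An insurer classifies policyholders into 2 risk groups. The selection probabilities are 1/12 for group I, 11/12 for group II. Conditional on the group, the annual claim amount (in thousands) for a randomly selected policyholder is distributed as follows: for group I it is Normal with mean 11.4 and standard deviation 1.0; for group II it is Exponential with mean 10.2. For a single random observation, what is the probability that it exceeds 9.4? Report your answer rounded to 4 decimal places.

Conditional on each group, P(X > 9.4): I: 0.97725; II: 0.397894.
By total probability, P(X > 9.4) = 0.0833333·0.97725 + 0.916667·0.397894 = 0.446174.

0.4462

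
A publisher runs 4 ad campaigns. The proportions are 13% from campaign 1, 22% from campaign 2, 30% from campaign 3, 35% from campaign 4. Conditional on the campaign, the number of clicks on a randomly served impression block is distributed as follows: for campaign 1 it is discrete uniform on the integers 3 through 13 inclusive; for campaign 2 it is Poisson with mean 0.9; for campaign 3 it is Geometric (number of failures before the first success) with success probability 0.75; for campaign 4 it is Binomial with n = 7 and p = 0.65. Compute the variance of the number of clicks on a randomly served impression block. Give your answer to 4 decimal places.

9.3783

Per component, 1: μ=8, E[X²]=74; 2: μ=0.9, E[X²]=1.71; 3: μ=0.333333, E[X²]=0.555556; 4: μ=4.55, E[X²]=22.295.
E[X] = 0.13·8 + 0.22·0.9 + 0.3·0.333333 + 0.35·4.55 = 2.9305.
E[X²] = 0.13·74 + 0.22·1.71 + 0.3·0.555556 + 0.35·22.295 = 17.9661.
Var(X) = E[X²] − (E[X])² = 17.9661 − 8.58783 = 9.37829.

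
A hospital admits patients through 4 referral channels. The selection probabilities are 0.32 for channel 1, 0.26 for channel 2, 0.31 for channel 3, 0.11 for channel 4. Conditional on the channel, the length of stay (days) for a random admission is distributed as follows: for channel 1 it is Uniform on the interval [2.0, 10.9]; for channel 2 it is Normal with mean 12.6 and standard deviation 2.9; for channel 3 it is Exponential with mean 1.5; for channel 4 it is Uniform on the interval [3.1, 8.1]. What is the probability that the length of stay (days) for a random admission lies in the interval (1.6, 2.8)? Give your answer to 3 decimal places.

0.088

Conditional on each channel, P(1.6 < X < 2.8): 1: 0.0898876; 2: 0.000288952; 3: 0.189516; 4: 0.
By total probability, P(1.6 < X < 2.8) = 0.32·0.0898876 + 0.26·0.000288952 + 0.31·0.189516 + 0.11·0 = 0.087589.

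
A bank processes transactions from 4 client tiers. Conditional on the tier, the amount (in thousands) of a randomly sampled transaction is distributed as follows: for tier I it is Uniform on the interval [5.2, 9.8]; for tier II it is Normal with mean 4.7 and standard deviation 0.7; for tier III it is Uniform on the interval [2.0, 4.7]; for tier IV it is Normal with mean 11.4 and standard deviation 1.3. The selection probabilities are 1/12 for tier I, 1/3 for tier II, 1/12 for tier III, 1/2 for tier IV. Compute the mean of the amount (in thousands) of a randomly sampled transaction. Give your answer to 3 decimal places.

8.171

Component means — I: 7.5; II: 4.7; III: 3.35; IV: 11.4.
E[X] = 0.0833333·7.5 + 0.333333·4.7 + 0.0833333·3.35 + 0.5·11.4 = 8.17083.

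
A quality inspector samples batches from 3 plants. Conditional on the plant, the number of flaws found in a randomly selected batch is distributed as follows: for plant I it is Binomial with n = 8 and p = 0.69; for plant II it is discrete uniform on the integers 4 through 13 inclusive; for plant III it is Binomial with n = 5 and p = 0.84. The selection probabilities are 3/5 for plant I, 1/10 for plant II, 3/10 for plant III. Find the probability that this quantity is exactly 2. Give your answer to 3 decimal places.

0.016

Conditional on each plant, P(X = 2): I: 0.0118311; II: 0; III: 0.0289014.
By total probability, P(X = 2) = 0.6·0.0118311 + 0.1·0 + 0.3·0.0289014 = 0.0157691.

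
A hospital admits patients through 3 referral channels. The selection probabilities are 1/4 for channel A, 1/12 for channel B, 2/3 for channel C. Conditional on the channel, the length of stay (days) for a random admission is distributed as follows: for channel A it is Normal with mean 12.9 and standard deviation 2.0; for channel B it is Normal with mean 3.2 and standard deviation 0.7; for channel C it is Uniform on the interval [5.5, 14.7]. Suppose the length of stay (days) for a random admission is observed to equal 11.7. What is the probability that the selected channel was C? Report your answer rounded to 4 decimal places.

Likelihoods f(11.7 | ·): A: 0.166612; B: 5.46604e-33; C: 0.108696.
Posterior ∝ prior × likelihood. Numerator for C: 0.666667·0.108696 = 0.0724638.
Normalizing constant: 0.25·0.166612 + 0.0833333·5.46604e-33 + 0.666667·0.108696 = 0.114117.
P(C | observation) = 0.0724638 / 0.114117 = 0.634996.

0.6350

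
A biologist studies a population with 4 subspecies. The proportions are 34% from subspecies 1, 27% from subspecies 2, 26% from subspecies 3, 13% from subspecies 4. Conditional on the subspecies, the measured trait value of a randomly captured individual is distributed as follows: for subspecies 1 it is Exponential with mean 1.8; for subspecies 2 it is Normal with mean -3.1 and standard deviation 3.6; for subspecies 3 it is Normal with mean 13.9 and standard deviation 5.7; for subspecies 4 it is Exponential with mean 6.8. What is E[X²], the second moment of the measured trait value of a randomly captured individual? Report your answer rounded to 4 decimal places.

For each component E[X²] = Var + (mean)², giving 1: 6.48; 2: 22.57; 3: 225.7; 4: 92.48.
Overall E[X²] = 0.34·6.48 + 0.27·22.57 + 0.26·225.7 + 0.13·92.48 = 79.0015.

79.0015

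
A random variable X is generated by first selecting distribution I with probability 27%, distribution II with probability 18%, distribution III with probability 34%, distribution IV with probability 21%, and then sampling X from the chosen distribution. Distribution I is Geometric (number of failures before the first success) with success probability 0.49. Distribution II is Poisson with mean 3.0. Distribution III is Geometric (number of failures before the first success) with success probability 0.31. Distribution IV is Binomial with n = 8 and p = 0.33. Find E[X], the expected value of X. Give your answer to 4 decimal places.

Component means — I: 1.04082; II: 3; III: 2.22581; IV: 2.64.
E[X] = 0.27·1.04082 + 0.18·3 + 0.34·2.22581 + 0.21·2.64 = 2.13219.

2.1322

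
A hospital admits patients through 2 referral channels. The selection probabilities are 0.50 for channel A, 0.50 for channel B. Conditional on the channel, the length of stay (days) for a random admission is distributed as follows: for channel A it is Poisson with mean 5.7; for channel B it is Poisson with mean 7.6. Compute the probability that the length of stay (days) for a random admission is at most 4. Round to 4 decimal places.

Conditional on each channel, P(X ≤ 4): A: 0.327215; B: 0.124939.
By total probability, P(X ≤ 4) = 0.5·0.327215 + 0.5·0.124939 = 0.226077.

0.2261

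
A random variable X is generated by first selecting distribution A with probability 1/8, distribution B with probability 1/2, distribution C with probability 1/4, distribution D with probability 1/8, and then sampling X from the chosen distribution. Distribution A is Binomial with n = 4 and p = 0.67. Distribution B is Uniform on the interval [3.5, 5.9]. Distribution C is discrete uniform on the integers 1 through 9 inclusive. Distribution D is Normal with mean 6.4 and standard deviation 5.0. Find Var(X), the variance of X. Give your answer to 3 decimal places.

Per component, A: μ=2.68, E[X²]=8.0668; B: μ=4.7, E[X²]=22.57; C: μ=5, E[X²]=31.6667; D: μ=6.4, E[X²]=65.96.
E[X] = 0.125·2.68 + 0.5·4.7 + 0.25·5 + 0.125·6.4 = 4.735.
E[X²] = 0.125·8.0668 + 0.5·22.57 + 0.25·31.6667 + 0.125·65.96 = 28.455.
Var(X) = E[X²] − (E[X])² = 28.455 − 22.4202 = 6.03479.

6.035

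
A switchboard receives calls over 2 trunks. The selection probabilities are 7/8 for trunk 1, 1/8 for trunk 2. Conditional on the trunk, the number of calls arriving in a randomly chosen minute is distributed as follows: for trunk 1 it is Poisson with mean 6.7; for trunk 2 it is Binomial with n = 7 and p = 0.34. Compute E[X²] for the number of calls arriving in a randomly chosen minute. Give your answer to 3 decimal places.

46.046

For each component E[X²] = Var + (mean)², giving 1: 51.59; 2: 7.2352.
Overall E[X²] = 0.875·51.59 + 0.125·7.2352 = 46.0457.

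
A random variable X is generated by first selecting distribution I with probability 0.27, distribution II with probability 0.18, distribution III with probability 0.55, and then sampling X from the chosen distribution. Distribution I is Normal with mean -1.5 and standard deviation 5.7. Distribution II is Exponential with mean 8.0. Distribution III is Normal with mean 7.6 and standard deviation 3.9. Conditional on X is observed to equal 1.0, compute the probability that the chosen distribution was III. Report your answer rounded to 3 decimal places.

Likelihoods f(1.0 | ·): I: 0.0635716; II: 0.110312; III: 0.0244318.
Posterior ∝ prior × likelihood. Numerator for III: 0.55·0.0244318 = 0.0134375.
Normalizing constant: 0.27·0.0635716 + 0.18·0.110312 + 0.55·0.0244318 = 0.050458.
P(III | observation) = 0.0134375 / 0.050458 = 0.266311.

0.266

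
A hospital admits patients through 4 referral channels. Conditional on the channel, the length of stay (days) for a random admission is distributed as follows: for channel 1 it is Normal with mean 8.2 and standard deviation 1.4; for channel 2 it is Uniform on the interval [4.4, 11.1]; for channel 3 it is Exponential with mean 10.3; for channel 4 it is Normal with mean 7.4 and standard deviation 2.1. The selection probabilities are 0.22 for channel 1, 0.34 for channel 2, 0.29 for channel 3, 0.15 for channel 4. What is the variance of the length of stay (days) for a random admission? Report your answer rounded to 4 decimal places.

34.4615

Per component, 1: μ=8.2, E[X²]=69.2; 2: μ=7.75, E[X²]=63.8033; 3: μ=10.3, E[X²]=212.18; 4: μ=7.4, E[X²]=59.17.
E[X] = 0.22·8.2 + 0.34·7.75 + 0.29·10.3 + 0.15·7.4 = 8.536.
E[X²] = 0.22·69.2 + 0.34·63.8033 + 0.29·212.18 + 0.15·59.17 = 107.325.
Var(X) = E[X²] − (E[X])² = 107.325 − 72.8633 = 34.4615.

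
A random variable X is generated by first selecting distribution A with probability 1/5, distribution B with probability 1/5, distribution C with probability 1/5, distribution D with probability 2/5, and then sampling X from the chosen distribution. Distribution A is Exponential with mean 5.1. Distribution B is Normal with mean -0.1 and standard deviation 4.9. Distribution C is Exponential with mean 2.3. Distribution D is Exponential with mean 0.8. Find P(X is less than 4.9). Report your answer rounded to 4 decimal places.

Conditional on each component, P(X < 4.9): A: 0.617407; B: 0.846233; C: 0.881214; D: 0.997813.
By total probability, P(X < 4.9) = 0.2·0.617407 + 0.2·0.846233 + 0.2·0.881214 + 0.4·0.997813 = 0.868096.

0.8681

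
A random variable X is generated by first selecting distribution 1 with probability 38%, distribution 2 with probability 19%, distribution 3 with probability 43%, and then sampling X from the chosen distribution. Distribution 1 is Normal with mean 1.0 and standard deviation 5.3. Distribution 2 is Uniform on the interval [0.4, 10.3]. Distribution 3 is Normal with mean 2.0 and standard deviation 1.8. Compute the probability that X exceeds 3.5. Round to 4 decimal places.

0.3386

Conditional on each component, P(X > 3.5): 1: 0.318571; 2: 0.686869; 3: 0.202328.
By total probability, P(X > 3.5) = 0.38·0.318571 + 0.19·0.686869 + 0.43·0.202328 = 0.338563.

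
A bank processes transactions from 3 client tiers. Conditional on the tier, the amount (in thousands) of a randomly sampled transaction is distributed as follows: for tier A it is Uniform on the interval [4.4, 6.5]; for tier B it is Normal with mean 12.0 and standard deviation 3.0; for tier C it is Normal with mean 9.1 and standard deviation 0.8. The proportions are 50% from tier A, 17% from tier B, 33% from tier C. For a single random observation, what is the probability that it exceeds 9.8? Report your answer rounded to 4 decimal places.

0.1936

Conditional on each tier, P(X > 9.8): A: 0; B: 0.768322; C: 0.190787.
By total probability, P(X > 9.8) = 0.5·0 + 0.17·0.768322 + 0.33·0.190787 = 0.193575.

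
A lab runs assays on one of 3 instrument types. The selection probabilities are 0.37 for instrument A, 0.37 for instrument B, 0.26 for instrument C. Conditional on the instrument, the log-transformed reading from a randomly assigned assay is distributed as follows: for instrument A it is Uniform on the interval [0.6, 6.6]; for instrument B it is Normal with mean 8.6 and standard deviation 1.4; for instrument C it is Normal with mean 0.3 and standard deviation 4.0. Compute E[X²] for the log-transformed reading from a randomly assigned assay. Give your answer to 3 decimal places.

38.179

For each component E[X²] = Var + (mean)², giving A: 15.96; B: 75.92; C: 16.09.
Overall E[X²] = 0.37·15.96 + 0.37·75.92 + 0.26·16.09 = 38.179.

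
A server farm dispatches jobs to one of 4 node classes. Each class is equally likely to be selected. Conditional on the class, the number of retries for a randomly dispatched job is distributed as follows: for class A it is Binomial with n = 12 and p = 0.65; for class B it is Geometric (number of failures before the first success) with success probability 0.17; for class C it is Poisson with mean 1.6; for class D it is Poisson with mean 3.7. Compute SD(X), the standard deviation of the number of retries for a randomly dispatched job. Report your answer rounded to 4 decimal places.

Per component, A: μ=7.8, E[X²]=63.57; B: μ=4.88235, E[X²]=52.5571; C: μ=1.6, E[X²]=4.16; D: μ=3.7, E[X²]=17.39.
E[X] = 0.25·7.8 + 0.25·4.88235 + 0.25·1.6 + 0.25·3.7 = 4.49559.
E[X²] = 0.25·63.57 + 0.25·52.5571 + 0.25·4.16 + 0.25·17.39 = 34.4193.
Var(X) = E[X²] − (E[X])² = 34.4193 − 20.2103 = 14.209.
SD(X) = √14.209 = 3.76948.

3.7695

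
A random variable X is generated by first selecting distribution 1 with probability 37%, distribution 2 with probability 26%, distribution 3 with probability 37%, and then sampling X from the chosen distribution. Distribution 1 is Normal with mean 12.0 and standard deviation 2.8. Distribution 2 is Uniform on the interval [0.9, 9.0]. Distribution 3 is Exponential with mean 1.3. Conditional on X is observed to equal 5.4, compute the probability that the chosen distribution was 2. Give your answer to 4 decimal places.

Likelihoods f(5.4 | ·): 1: 0.00885636; 2: 0.123457; 3: 0.0120799.
Posterior ∝ prior × likelihood. Numerator for 2: 0.26·0.123457 = 0.0320988.
Normalizing constant: 0.37·0.00885636 + 0.26·0.123457 + 0.37·0.0120799 = 0.0398452.
P(2 | observation) = 0.0320988 / 0.0398452 = 0.805587.

0.8056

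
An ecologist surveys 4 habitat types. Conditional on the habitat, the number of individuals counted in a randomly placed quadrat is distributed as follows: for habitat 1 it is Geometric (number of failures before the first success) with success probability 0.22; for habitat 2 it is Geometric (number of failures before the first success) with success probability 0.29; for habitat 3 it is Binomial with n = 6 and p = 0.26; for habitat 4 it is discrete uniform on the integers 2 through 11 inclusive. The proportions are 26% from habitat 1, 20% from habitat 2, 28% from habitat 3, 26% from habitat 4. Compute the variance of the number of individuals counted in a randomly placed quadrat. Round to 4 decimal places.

Per component, 1: μ=3.54545, E[X²]=28.686; 2: μ=2.44828, E[X²]=14.4364; 3: μ=1.56, E[X²]=3.588; 4: μ=6.5, E[X²]=50.5.
E[X] = 0.26·3.54545 + 0.2·2.44828 + 0.28·1.56 + 0.26·6.5 = 3.53827.
E[X²] = 0.26·28.686 + 0.2·14.4364 + 0.28·3.588 + 0.26·50.5 = 24.4803.
Var(X) = E[X²] − (E[X])² = 24.4803 − 12.5194 = 11.9609.

11.9609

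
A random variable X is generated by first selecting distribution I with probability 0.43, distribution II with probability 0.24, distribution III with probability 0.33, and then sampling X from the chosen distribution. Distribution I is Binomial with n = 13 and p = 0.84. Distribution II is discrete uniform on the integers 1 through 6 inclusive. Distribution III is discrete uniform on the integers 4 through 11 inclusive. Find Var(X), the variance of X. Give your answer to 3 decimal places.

Per component, I: μ=10.92, E[X²]=120.994; II: μ=3.5, E[X²]=15.1667; III: μ=7.5, E[X²]=61.5.
E[X] = 0.43·10.92 + 0.24·3.5 + 0.33·7.5 = 8.0106.
E[X²] = 0.43·120.994 + 0.24·15.1667 + 0.33·61.5 = 75.9622.
Var(X) = E[X²] − (E[X])² = 75.9622 − 64.1697 = 11.7925.

11.793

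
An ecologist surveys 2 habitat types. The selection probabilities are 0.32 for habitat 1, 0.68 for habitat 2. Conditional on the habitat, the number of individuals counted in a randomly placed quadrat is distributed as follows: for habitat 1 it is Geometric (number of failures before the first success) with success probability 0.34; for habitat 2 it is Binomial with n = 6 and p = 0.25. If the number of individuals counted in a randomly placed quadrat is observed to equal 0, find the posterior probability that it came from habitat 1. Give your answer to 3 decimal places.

0.473

Likelihoods P(X=0 | ·): 1: 0.34; 2: 0.177979.
Posterior ∝ prior × likelihood. Numerator for 1: 0.32·0.34 = 0.1088.
Normalizing constant: 0.32·0.34 + 0.68·0.177979 = 0.229825.
P(1 | observation) = 0.1088 / 0.229825 = 0.473403.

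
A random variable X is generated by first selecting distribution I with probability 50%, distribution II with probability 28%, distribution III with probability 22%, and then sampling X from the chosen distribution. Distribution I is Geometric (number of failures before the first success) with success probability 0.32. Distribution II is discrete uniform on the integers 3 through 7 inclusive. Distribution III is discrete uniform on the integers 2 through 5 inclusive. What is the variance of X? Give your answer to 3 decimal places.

5.659

Per component, I: μ=2.125, E[X²]=11.1562; II: μ=5, E[X²]=27; III: μ=3.5, E[X²]=13.5.
E[X] = 0.5·2.125 + 0.28·5 + 0.22·3.5 = 3.2325.
E[X²] = 0.5·11.1562 + 0.28·27 + 0.22·13.5 = 16.1081.
Var(X) = E[X²] − (E[X])² = 16.1081 − 10.4491 = 5.65907.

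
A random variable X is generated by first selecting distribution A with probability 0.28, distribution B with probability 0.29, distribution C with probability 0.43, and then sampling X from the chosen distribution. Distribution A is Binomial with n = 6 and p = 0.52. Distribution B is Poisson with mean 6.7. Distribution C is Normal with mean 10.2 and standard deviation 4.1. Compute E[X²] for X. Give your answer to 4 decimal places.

70.0716

For each component E[X²] = Var + (mean)², giving A: 11.232; B: 51.59; C: 120.85.
Overall E[X²] = 0.28·11.232 + 0.29·51.59 + 0.43·120.85 = 70.0716.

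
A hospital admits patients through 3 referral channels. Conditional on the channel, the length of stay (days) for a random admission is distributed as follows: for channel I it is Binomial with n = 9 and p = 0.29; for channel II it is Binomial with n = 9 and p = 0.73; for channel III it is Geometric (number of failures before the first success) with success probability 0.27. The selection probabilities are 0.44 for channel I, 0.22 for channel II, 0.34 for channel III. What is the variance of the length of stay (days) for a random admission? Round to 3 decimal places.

7.248

Per component, I: μ=2.61, E[X²]=8.6652; II: μ=6.57, E[X²]=44.9388; III: μ=2.7037, E[X²]=17.3237.
E[X] = 0.44·2.61 + 0.22·6.57 + 0.34·2.7037 = 3.51306.
E[X²] = 0.44·8.6652 + 0.22·44.9388 + 0.34·17.3237 = 19.5893.
Var(X) = E[X²] − (E[X])² = 19.5893 − 12.3416 = 7.24771.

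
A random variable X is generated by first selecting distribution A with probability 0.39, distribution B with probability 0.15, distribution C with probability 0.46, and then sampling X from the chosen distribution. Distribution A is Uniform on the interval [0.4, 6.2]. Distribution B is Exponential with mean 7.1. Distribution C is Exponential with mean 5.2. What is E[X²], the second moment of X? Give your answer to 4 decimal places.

45.3402

For each component E[X²] = Var + (mean)², giving A: 13.6933; B: 100.82; C: 54.08.
Overall E[X²] = 0.39·13.6933 + 0.15·100.82 + 0.46·54.08 = 45.3402.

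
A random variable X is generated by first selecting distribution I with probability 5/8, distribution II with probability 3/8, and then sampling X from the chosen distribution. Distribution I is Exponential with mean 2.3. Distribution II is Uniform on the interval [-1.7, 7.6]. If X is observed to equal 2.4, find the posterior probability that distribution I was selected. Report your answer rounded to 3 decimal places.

0.704

Likelihoods f(2.4 | ·): I: 0.153142; II: 0.107527.
Posterior ∝ prior × likelihood. Numerator for I: 0.625·0.153142 = 0.095714.
Normalizing constant: 0.625·0.153142 + 0.375·0.107527 = 0.136037.
P(I | observation) = 0.095714 / 0.136037 = 0.70359.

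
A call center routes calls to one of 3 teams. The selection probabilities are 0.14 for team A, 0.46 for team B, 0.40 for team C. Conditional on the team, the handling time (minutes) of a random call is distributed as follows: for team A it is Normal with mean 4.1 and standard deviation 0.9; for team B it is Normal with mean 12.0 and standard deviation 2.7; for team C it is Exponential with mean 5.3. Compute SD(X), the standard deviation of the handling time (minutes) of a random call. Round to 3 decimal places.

5.202

Per component, A: μ=4.1, E[X²]=17.62; B: μ=12, E[X²]=151.29; C: μ=5.3, E[X²]=56.18.
E[X] = 0.14·4.1 + 0.46·12 + 0.4·5.3 = 8.214.
E[X²] = 0.14·17.62 + 0.46·151.29 + 0.4·56.18 = 94.5322.
Var(X) = E[X²] − (E[X])² = 94.5322 − 67.4698 = 27.0624.
SD(X) = √27.0624 = 5.20215.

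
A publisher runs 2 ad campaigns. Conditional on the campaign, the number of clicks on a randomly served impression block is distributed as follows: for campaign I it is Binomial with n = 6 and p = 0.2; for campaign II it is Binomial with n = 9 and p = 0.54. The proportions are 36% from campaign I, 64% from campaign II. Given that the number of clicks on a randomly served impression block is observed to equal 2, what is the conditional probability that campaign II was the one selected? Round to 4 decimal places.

Likelihoods P(X=2 | ·): I: 0.24576; II: 0.0457504.
Posterior ∝ prior × likelihood. Numerator for II: 0.64·0.0457504 = 0.0292803.
Normalizing constant: 0.36·0.24576 + 0.64·0.0457504 = 0.117754.
P(II | observation) = 0.0292803 / 0.117754 = 0.248656.

0.2487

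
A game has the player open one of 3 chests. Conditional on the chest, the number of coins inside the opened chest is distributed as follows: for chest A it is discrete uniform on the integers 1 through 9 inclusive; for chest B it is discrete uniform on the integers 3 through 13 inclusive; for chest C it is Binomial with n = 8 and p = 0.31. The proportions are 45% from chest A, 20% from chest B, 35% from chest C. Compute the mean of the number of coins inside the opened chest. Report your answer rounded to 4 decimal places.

Component means — A: 5; B: 8; C: 2.48.
E[X] = 0.45·5 + 0.2·8 + 0.35·2.48 = 4.718.

4.7180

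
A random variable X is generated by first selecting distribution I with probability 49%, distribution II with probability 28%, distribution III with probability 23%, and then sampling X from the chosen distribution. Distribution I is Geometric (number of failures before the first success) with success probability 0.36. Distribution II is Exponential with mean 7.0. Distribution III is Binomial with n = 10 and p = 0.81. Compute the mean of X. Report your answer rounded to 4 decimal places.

Component means — I: 1.77778; II: 7; III: 8.1.
E[X] = 0.49·1.77778 + 0.28·7 + 0.23·8.1 = 4.69411.

4.6941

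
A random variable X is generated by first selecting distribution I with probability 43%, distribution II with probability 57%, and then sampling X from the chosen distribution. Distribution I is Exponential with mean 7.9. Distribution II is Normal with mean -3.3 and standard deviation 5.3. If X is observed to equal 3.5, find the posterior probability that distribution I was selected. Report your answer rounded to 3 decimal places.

0.650

Likelihoods f(3.5 | ·): I: 0.0812763; II: 0.0330506.
Posterior ∝ prior × likelihood. Numerator for I: 0.43·0.0812763 = 0.0349488.
Normalizing constant: 0.43·0.0812763 + 0.57·0.0330506 = 0.0537877.
P(I | observation) = 0.0349488 / 0.0537877 = 0.649755.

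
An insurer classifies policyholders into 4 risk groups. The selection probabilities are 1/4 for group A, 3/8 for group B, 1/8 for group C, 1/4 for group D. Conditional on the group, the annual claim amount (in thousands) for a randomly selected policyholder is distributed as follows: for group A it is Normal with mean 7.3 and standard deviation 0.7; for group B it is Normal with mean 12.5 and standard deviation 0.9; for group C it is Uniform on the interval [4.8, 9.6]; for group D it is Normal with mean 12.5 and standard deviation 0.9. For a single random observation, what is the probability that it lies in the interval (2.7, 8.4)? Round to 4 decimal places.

0.3292

Conditional on each group, P(2.7 < X < 8.4): A: 0.941958; B: 2.61237e-06; C: 0.75; D: 2.61237e-06.
By total probability, P(2.7 < X < 8.4) = 0.25·0.941958 + 0.375·2.61237e-06 + 0.125·0.75 + 0.25·2.61237e-06 = 0.329241.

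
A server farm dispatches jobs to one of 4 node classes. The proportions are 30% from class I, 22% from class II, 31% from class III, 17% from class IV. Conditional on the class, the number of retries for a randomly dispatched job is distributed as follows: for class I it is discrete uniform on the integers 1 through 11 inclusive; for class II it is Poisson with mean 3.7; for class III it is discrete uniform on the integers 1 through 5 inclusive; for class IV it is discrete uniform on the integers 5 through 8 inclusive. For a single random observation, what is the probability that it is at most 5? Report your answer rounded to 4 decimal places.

Conditional on each class, P(X ≤ 5): I: 0.454545; II: 0.830088; III: 1; IV: 0.25.
By total probability, P(X ≤ 5) = 0.3·0.454545 + 0.22·0.830088 + 0.31·1 + 0.17·0.25 = 0.671483.

0.6715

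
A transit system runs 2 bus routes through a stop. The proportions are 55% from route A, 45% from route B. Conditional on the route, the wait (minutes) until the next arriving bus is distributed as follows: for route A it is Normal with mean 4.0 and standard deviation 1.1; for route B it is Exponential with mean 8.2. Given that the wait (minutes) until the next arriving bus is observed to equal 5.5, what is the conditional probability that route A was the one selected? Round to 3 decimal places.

0.737

Likelihoods f(5.5 | ·): A: 0.14313; B: 0.0623578.
Posterior ∝ prior × likelihood. Numerator for A: 0.55·0.14313 = 0.0787216.
Normalizing constant: 0.55·0.14313 + 0.45·0.0623578 = 0.106783.
P(A | observation) = 0.0787216 / 0.106783 = 0.737214.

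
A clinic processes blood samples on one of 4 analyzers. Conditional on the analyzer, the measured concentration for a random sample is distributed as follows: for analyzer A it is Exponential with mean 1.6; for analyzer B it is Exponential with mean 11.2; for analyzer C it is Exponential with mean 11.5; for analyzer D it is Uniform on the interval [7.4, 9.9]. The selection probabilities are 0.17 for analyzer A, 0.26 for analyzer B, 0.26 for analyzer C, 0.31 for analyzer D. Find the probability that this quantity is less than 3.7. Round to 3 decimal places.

Conditional on each analyzer, P(X < 3.7): A: 0.900987; B: 0.281333; C: 0.275113; D: 0.
By total probability, P(X < 3.7) = 0.17·0.900987 + 0.26·0.281333 + 0.26·0.275113 + 0.31·0 = 0.297844.

0.298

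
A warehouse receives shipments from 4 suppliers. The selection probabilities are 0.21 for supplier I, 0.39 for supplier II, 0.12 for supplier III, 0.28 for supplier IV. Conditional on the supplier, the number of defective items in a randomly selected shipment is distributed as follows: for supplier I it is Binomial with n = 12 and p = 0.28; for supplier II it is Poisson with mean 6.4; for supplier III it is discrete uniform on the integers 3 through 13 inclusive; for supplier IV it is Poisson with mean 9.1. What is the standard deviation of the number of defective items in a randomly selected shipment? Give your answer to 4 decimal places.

Per component, I: μ=3.36, E[X²]=13.7088; II: μ=6.4, E[X²]=47.36; III: μ=8, E[X²]=74; IV: μ=9.1, E[X²]=91.91.
E[X] = 0.21·3.36 + 0.39·6.4 + 0.12·8 + 0.28·9.1 = 6.7096.
E[X²] = 0.21·13.7088 + 0.39·47.36 + 0.12·74 + 0.28·91.91 = 55.964.
Var(X) = E[X²] − (E[X])² = 55.964 − 45.0187 = 10.9453.
SD(X) = √10.9453 = 3.30837.

3.3084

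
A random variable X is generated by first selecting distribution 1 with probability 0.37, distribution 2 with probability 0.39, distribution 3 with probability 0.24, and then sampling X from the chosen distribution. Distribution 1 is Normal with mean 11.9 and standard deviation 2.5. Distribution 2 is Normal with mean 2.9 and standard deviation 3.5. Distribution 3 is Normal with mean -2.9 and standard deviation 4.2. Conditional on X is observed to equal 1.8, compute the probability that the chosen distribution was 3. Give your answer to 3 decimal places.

0.224

Likelihoods f(1.8 | ·): 1: 4.55806e-05; 2: 0.108491; 3: 0.0507849.
Posterior ∝ prior × likelihood. Numerator for 3: 0.24·0.0507849 = 0.0121884.
Normalizing constant: 0.37·4.55806e-05 + 0.39·0.108491 + 0.24·0.0507849 = 0.0545167.
P(3 | observation) = 0.0121884 / 0.0545167 = 0.223571.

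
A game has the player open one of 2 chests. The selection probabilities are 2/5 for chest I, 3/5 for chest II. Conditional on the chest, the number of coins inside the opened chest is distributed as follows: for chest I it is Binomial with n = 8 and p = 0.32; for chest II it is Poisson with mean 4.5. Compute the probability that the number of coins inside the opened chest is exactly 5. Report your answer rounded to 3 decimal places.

Conditional on each chest, P(X = 5): I: 0.0590833; II: 0.170827.
By total probability, P(X = 5) = 0.4·0.0590833 + 0.6·0.170827 = 0.126129.

0.126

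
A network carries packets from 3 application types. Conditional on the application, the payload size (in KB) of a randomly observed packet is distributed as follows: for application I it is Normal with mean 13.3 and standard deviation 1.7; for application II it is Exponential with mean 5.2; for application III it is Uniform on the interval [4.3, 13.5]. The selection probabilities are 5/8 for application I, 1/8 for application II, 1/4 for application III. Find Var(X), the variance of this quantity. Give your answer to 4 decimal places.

15.5282

Per component, I: μ=13.3, E[X²]=179.78; II: μ=5.2, E[X²]=54.08; III: μ=8.9, E[X²]=86.2633.
E[X] = 0.625·13.3 + 0.125·5.2 + 0.25·8.9 = 11.1875.
E[X²] = 0.625·179.78 + 0.125·54.08 + 0.25·86.2633 = 140.688.
Var(X) = E[X²] − (E[X])² = 140.688 − 125.16 = 15.5282.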